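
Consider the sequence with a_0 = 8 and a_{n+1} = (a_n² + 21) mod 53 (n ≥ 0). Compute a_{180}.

45

a_0 = 8, a_1 = 32, a_2 = 38, a_3 = 34, a_4 = 11, a_5 = 36, a_6 = 45, a_7 = 32.
Since a_7 = a_1 = 32, the sequence is eventually periodic: after a pre-period of length 1 it cycles with period 6.
For n ≥ 1, a_n depends only on (n - 1) mod 6. (180 - 1) mod 6 = 5, so a_{180} = a_6 = 45.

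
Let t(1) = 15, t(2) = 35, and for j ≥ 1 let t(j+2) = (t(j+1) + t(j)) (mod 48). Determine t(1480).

Listing terms: t(1) = 15; t(2) = 35; t(3) = 2; t(4) = 37; t(5) = 39; t(6) = 28; t(7) = 19; t(8) = 47; t(9) = 18; t(10) = 17; t(11) = 35; t(12) = 4; t(13) = 39; t(14) = 43; t(15) = 34; t(16) = 29; t(17) = 15; t(18) = 44; t(19) = 11; t(20) = 7; t(21) = 18; t(22) = 25; t(23) = 43; t(24) = 20; t(25) = 15; t(26) = 35.
Since (t(25), t(26)) = (t(1), t(2)) = (15, 35) (two consecutive terms determine the rest), the sequence is periodic with period 24.
So t(1480) = t(1 + ((1480-1) mod 24)) = t(16) = 29.

29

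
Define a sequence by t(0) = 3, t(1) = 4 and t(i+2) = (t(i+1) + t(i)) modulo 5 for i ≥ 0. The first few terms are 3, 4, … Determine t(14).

2

Listing terms: t(0) = 3; t(1) = 4; t(2) = 2; t(3) = 1; t(4) = 3; t(5) = 4.
The sequence repeats with period 4.
So t(14) = t(0 + ((14-0) mod 4)) = t(2) = 2.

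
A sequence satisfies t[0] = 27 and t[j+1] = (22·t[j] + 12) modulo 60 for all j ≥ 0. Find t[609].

We have t[0] = 27; t[1] = 6; t[2] = 24; t[3] = 0; t[4] = 12; t[5] = 36; t[6] = 24.
Since t[6] = t[2] = 24, the sequence is eventually periodic: after a pre-period of length 2 it cycles with period 4.
For j ≥ 2, t[j] depends only on (j - 2) mod 4. (609 - 2) mod 4 = 3, so t[609] = t[5] = 36.

36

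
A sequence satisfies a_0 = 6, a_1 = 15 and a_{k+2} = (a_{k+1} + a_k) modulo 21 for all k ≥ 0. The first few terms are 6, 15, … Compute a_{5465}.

a_0 = 6, a_1 = 15, a_2 = 0, a_3 = 15, a_4 = 15, a_5 = 9, a_6 = 3, a_7 = 12, a_8 = 15, a_9 = 6, a_{10} = 0, a_{11} = 6, a_{12} = 6, a_{13} = 12, a_{14} = 18, a_{15} = 9, a_{16} = 6, a_{17} = 15.
The sequence repeats with period 16.
(5465 - 0) mod 16 = 9, so a_{5465} = a_9 = 6.

6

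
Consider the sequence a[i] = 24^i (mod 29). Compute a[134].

Listing terms: a[0] = 1,  a[1] = 24,  a[2] = 25,  a[3] = 20,  a[4] = 16,  a[5] = 7,  a[6] = 23,  a[7] = 1.
Since a[7] = a[0] = 1, the sequence is periodic with period 7.
(134 - 0) mod 7 = 1, so a[134] = a[1] = 24.

24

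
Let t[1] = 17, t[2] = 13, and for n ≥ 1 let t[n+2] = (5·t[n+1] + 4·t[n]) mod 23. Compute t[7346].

We have t[1] = 17,  t[2] = 13,  t[3] = 18,  t[4] = 4,  t[5] = 0,  t[6] = 16,  t[7] = 11,  t[8] = 4,  t[9] = 18,  t[10] = 14,  t[11] = 4,  t[12] = 7,  t[13] = 5,  t[14] = 7,  t[15] = 9,  t[16] = 4,  t[17] = 10,  t[18] = 20,  t[19] = 2,  t[20] = 21,  t[21] = 21,  t[22] = 5,  t[23] = 17,  t[24] = 13.
The sequence repeats with period 22.
(7346 - 1) mod 22 = 19, so t[7346] = t[20] = 21.

21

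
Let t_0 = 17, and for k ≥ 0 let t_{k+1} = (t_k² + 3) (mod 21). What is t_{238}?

t_0 = 17, t_1 = 19, t_2 = 7, t_3 = 10, t_4 = 19.
Since t_4 = t_1 = 19, the sequence is eventually periodic: after a pre-period of length 1 it cycles with period 3.
For k ≥ 1, t_k depends only on (k - 1) mod 3. (238 - 1) mod 3 = 0, so t_{238} = t_1 = 19.

19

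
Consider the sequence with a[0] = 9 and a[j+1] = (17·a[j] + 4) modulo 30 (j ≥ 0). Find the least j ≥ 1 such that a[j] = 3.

We have a[0] = 9; a[1] = 7; a[2] = 3; a[3] = 25; a[4] = 9.
Since a[4] = a[0] = 9, the sequence is periodic with period 4.
The value 3 first appears (with j ≥ 1) at a[2].

2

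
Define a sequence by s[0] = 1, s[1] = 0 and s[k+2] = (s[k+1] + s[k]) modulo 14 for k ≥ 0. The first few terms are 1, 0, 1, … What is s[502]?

Computing terms: s[0] = 1,  s[1] = 0,  s[2] = 1,  s[3] = 1,  s[4] = 2,  s[5] = 3,  s[6] = 5,  s[7] = 8,  s[8] = 13,  s[9] = 7,  s[10] = 6,  s[11] = 13,  s[12] = 5,  s[13] = 4,  s[14] = 9,  s[15] = 13,  s[16] = 8,  s[17] = 7,  s[18] = 1,  s[19] = 8,  s[20] = 9,  s[21] = 3,  s[22] = 12,  s[23] = 1,  s[24] = 13,  s[25] = 0,  s[26] = 13,  s[27] = 13,  s[28] = 12,  s[29] = 11,  s[30] = 9,  s[31] = 6,  s[32] = 1,  s[33] = 7,  s[34] = 8,  s[35] = 1,  s[36] = 9,  s[37] = 10,  s[38] = 5,  s[39] = 1,  s[40] = 6,  s[41] = 7,  s[42] = 13,  s[43] = 6,  s[44] = 5,  s[45] = 11,  s[46] = 2,  s[47] = 13,  s[48] = 1,  s[49] = 0.
The sequence repeats with period 48.
(502 - 0) mod 48 = 22, so s[502] = s[22] = 12.

12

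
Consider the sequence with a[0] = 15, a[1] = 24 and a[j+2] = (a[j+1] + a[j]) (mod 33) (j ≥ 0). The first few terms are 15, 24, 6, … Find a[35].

a[0] = 15,  a[1] = 24,  a[2] = 6,  a[3] = 30,  a[4] = 3,  a[5] = 0,  a[6] = 3,  a[7] = 3,  a[8] = 6,  a[9] = 9,  a[10] = 15,  a[11] = 24.
Since (a[10], a[11]) = (a[0], a[1]) = (15, 24) (two consecutive terms determine the rest), the sequence is periodic with period 10.
So a[35] = a[0 + ((35-0) mod 10)] = a[5] = 0.

0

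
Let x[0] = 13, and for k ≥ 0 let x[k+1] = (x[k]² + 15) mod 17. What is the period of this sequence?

We have x[0] = 13,  x[1] = 14,  x[2] = 7,  x[3] = 13.
The sequence repeats with period 3.

3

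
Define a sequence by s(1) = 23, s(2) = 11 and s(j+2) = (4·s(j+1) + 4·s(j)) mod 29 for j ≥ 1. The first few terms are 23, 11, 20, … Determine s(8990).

23

Listing terms: s(1) = 23, s(2) = 11, s(3) = 20, s(4) = 8, s(5) = 25, s(6) = 16, s(7) = 19, s(8) = 24, s(9) = 27, s(10) = 1, s(11) = 25, s(12) = 17, s(13) = 23, s(14) = 15, s(15) = 7, s(16) = 1, s(17) = 3, s(18) = 16, s(19) = 18, s(20) = 20, s(21) = 7, s(22) = 21, s(23) = 25, s(24) = 10, s(25) = 24, s(26) = 20, s(27) = 2, s(28) = 1, s(29) = 12, s(30) = 23, s(31) = 24, s(32) = 14, s(33) = 7, s(34) = 26, s(35) = 16, s(36) = 23, s(37) = 11.
Since (s(36), s(37)) = (s(1), s(2)) = (23, 11) (two consecutive terms determine the rest), the sequence is periodic with period 35.
(8990 - 1) mod 35 = 29, so s(8990) = s(30) = 23.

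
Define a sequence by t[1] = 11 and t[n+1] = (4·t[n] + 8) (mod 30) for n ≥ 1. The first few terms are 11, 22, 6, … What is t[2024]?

t[1] = 11, t[2] = 22, t[3] = 6, t[4] = 2, t[5] = 16, t[6] = 12, t[7] = 26, t[8] = 22.
Since t[8] = t[2] = 22, the sequence is eventually periodic: after a pre-period of length 1 it cycles with period 6.
For n ≥ 2, t[n] depends only on (n - 2) mod 6. (2024 - 2) mod 6 = 0, so t[2024] = t[2] = 22.

22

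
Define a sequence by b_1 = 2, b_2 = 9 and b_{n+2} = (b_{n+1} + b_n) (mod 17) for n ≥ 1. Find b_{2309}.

We have b_1 = 2; b_2 = 9; b_3 = 11; b_4 = 3; b_5 = 14; b_6 = 0; b_7 = 14; b_8 = 14; b_9 = 11; b_{10} = 8; b_{11} = 2; b_{12} = 10; b_{13} = 12; b_{14} = 5; b_{15} = 0; b_{16} = 5; b_{17} = 5; b_{18} = 10; b_{19} = 15; b_{20} = 8; b_{21} = 6; b_{22} = 14; b_{23} = 3; b_{24} = 0; b_{25} = 3; b_{26} = 3; b_{27} = 6; b_{28} = 9; b_{29} = 15; b_{30} = 7; b_{31} = 5; b_{32} = 12; b_{33} = 0; b_{34} = 12; b_{35} = 12; b_{36} = 7; b_{37} = 2; b_{38} = 9.
Since (b_{37}, b_{38}) = (b_1, b_2) = (2, 9) (two consecutive terms determine the rest), the sequence is periodic with period 36.
So b_{2309} = b_{1 + ((2309-1) mod 36)} = b_5 = 14.

14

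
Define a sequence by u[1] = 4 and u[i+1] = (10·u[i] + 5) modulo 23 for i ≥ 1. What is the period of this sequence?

Computing terms: u[1] = 4, u[2] = 22, u[3] = 18, u[4] = 1, u[5] = 15, u[6] = 17, u[7] = 14, u[8] = 7, u[9] = 6, u[10] = 19, u[11] = 11, u[12] = 0, u[13] = 5, u[14] = 9, u[15] = 3, u[16] = 12, u[17] = 10, u[18] = 13, u[19] = 20, u[20] = 21, u[21] = 8, u[22] = 16, u[23] = 4.
The sequence repeats with period 22.

22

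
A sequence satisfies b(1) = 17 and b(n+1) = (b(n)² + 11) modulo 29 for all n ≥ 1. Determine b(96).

15

Listing terms: b(1) = 17; b(2) = 10; b(3) = 24; b(4) = 7; b(5) = 2; b(6) = 15; b(7) = 4; b(8) = 27; b(9) = 15.
Since b(9) = b(6) = 15, the sequence is eventually periodic: after a pre-period of length 5 it cycles with period 3.
For n ≥ 6, b(n) depends only on (n - 6) mod 3. (96 - 6) mod 3 = 0, so b(96) = b(6) = 15.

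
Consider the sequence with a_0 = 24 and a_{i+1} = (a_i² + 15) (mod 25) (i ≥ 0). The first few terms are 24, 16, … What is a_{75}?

a_0 = 24, a_1 = 16, a_2 = 21, a_3 = 6, a_4 = 1, a_5 = 16.
Since a_5 = a_1 = 16, the sequence is eventually periodic: after a pre-period of length 1 it cycles with period 4.
For i ≥ 1, a_i depends only on (i - 1) mod 4. (75 - 1) mod 4 = 2, so a_{75} = a_3 = 6.

6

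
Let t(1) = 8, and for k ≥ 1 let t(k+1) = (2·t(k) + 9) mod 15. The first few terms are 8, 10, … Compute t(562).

10

t(1) = 8,  t(2) = 10,  t(3) = 14,  t(4) = 7,  t(5) = 8.
The sequence repeats with period 4.
So t(562) = t(1 + ((562-1) mod 4)) = t(2) = 10.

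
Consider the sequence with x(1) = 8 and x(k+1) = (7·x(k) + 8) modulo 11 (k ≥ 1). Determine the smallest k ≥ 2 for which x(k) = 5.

3

Listing terms: x(1) = 8,  x(2) = 9,  x(3) = 5,  x(4) = 10,  x(5) = 1,  x(6) = 4,  x(7) = 3,  x(8) = 7,  x(9) = 2,  x(10) = 0,  x(11) = 8.
The sequence repeats with period 10.
The value 5 first appears (with k ≥ 2) at x(3).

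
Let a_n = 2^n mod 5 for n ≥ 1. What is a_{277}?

2

a_1 = 2,  a_2 = 4,  a_3 = 3,  a_4 = 1,  a_5 = 2.
The sequence repeats with period 4.
(277 - 1) mod 4 = 0, so a_{277} = a_1 = 2.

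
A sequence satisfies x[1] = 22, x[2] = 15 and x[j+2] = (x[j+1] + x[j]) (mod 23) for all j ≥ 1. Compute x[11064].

7

x[1] = 22,  x[2] = 15,  x[3] = 14,  x[4] = 6,  x[5] = 20,  x[6] = 3,  x[7] = 0,  x[8] = 3,  x[9] = 3,  x[10] = 6,  x[11] = 9,  x[12] = 15,  x[13] = 1,  x[14] = 16,  x[15] = 17,  x[16] = 10,  x[17] = 4,  x[18] = 14,  x[19] = 18,  x[20] = 9,  x[21] = 4,  x[22] = 13,  x[23] = 17,  x[24] = 7,  x[25] = 1,  x[26] = 8,  x[27] = 9,  x[28] = 17,  x[29] = 3,  x[30] = 20,  x[31] = 0,  x[32] = 20,  x[33] = 20,  x[34] = 17,  x[35] = 14,  x[36] = 8,  x[37] = 22,  x[38] = 7,  x[39] = 6,  x[40] = 13,  x[41] = 19,  x[42] = 9,  x[43] = 5,  x[44] = 14,  x[45] = 19,  x[46] = 10,  x[47] = 6,  x[48] = 16,  x[49] = 22,  x[50] = 15.
Since (x[49], x[50]) = (x[1], x[2]) = (22, 15) (two consecutive terms determine the rest), the sequence is periodic with period 48.
So x[11064] = x[1 + ((11064-1) mod 48)] = x[24] = 7.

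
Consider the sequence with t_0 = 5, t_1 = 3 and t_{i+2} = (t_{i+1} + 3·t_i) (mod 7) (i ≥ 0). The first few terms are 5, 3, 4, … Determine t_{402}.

We have t_0 = 5; t_1 = 3; t_2 = 4; t_3 = 6; t_4 = 4; t_5 = 1; t_6 = 6; t_7 = 2; t_8 = 6; t_9 = 5; t_{10} = 2; t_{11} = 3; t_{12} = 2; t_{13} = 4; t_{14} = 3; t_{15} = 1; t_{16} = 3; t_{17} = 6; t_{18} = 1; t_{19} = 5; t_{20} = 1; t_{21} = 2; t_{22} = 5; t_{23} = 4; t_{24} = 5; t_{25} = 3.
The sequence repeats with period 24.
(402 - 0) mod 24 = 18, so t_{402} = t_{18} = 1.

1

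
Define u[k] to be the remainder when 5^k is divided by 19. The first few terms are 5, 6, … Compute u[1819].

Listing terms: u[1] = 5; u[2] = 6; u[3] = 11; u[4] = 17; u[5] = 9; u[6] = 7; u[7] = 16; u[8] = 4; u[9] = 1; u[10] = 5.
The sequence repeats with period 9.
So u[1819] = u[1 + ((1819-1) mod 9)] = u[1] = 5.

5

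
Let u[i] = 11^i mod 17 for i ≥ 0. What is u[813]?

Computing terms: u[0] = 1, u[1] = 11, u[2] = 2, u[3] = 5, u[4] = 4, u[5] = 10, u[6] = 8, u[7] = 3, u[8] = 16, u[9] = 6, u[10] = 15, u[11] = 12, u[12] = 13, u[13] = 7, u[14] = 9, u[15] = 14, u[16] = 1.
Since u[16] = u[0] = 1, the sequence is periodic with period 16.
So u[813] = u[0 + ((813-0) mod 16)] = u[13] = 7.

7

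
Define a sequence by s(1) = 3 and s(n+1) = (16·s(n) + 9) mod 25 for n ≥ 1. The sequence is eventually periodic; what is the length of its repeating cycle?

25

s(1) = 3; s(2) = 7; s(3) = 21; s(4) = 20; s(5) = 4; s(6) = 23; s(7) = 2; s(8) = 16; s(9) = 15; s(10) = 24; s(11) = 18; s(12) = 22; s(13) = 11; s(14) = 10; s(15) = 19; s(16) = 13; s(17) = 17; s(18) = 6; s(19) = 5; s(20) = 14; s(21) = 8; s(22) = 12; s(23) = 1; s(24) = 0; s(25) = 9; s(26) = 3.
The sequence repeats with period 25.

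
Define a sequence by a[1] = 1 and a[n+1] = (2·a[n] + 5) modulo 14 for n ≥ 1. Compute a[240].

5

a[1] = 1, a[2] = 7, a[3] = 5, a[4] = 1.
Since a[4] = a[1] = 1, the sequence is periodic with period 3.
(240 - 1) mod 3 = 2, so a[240] = a[3] = 5.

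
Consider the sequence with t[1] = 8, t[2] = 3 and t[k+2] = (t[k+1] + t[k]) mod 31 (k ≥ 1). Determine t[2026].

We have t[1] = 8, t[2] = 3, t[3] = 11, t[4] = 14, t[5] = 25, t[6] = 8, t[7] = 2, t[8] = 10, t[9] = 12, t[10] = 22, t[11] = 3, t[12] = 25, t[13] = 28, t[14] = 22, t[15] = 19, t[16] = 10, t[17] = 29, t[18] = 8, t[19] = 6, t[20] = 14, t[21] = 20, t[22] = 3, t[23] = 23, t[24] = 26, t[25] = 18, t[26] = 13, t[27] = 0, t[28] = 13, t[29] = 13, t[30] = 26, t[31] = 8, t[32] = 3.
The sequence repeats with period 30.
(2026 - 1) mod 30 = 15, so t[2026] = t[16] = 10.

10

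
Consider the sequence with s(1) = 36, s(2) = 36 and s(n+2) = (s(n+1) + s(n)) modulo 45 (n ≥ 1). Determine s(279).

s(1) = 36, s(2) = 36, s(3) = 27, s(4) = 18, s(5) = 0, s(6) = 18, s(7) = 18, s(8) = 36, s(9) = 9, s(10) = 0, s(11) = 9, s(12) = 9, s(13) = 18, s(14) = 27, s(15) = 0, s(16) = 27, s(17) = 27, s(18) = 9, s(19) = 36, s(20) = 0, s(21) = 36, s(22) = 36.
The sequence repeats with period 20.
(279 - 1) mod 20 = 18, so s(279) = s(19) = 36.

36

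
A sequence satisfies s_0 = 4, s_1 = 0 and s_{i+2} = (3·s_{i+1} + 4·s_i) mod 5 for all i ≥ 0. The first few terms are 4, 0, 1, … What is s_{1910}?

4

Computing terms: s_0 = 4; s_1 = 0; s_2 = 1; s_3 = 3; s_4 = 3; s_5 = 1; s_6 = 0; s_7 = 4; s_8 = 2; s_9 = 2; s_{10} = 4; s_{11} = 0.
The sequence repeats with period 10.
(1910 - 0) mod 10 = 0, so s_{1910} = s_0 = 4.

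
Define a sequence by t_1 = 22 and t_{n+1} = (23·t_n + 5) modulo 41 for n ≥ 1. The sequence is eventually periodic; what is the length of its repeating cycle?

10

We have t_1 = 22; t_2 = 19; t_3 = 32; t_4 = 3; t_5 = 33; t_6 = 26; t_7 = 29; t_8 = 16; t_9 = 4; t_{10} = 15; t_{11} = 22.
Since t_{11} = t_1 = 22, the sequence is periodic with period 10.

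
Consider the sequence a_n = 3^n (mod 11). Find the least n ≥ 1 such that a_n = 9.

a_0 = 1; a_1 = 3; a_2 = 9; a_3 = 5; a_4 = 4; a_5 = 1.
Since a_5 = a_0 = 1, the sequence is periodic with period 5.
The value 9 first appears (with n ≥ 1) at a_2.

2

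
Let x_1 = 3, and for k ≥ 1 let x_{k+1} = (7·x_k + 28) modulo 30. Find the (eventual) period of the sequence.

12

Computing terms: x_1 = 3,  x_2 = 19,  x_3 = 11,  x_4 = 15,  x_5 = 13,  x_6 = 29,  x_7 = 21,  x_8 = 25,  x_9 = 23,  x_{10} = 9,  x_{11} = 1,  x_{12} = 5,  x_{13} = 3.
Since x_{13} = x_1 = 3, the sequence is periodic with period 12.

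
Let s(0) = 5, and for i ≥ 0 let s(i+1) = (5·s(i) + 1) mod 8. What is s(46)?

7

We have s(0) = 5,  s(1) = 2,  s(2) = 3,  s(3) = 0,  s(4) = 1,  s(5) = 6,  s(6) = 7,  s(7) = 4,  s(8) = 5.
The sequence repeats with period 8.
So s(46) = s(0 + ((46-0) mod 8)) = s(6) = 7.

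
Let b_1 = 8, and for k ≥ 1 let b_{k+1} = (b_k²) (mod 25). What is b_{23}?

b_1 = 8, b_2 = 14, b_3 = 21, b_4 = 16, b_5 = 6, b_6 = 11, b_7 = 21.
Since b_7 = b_3 = 21, the sequence is eventually periodic: after a pre-period of length 2 it cycles with period 4.
For k ≥ 3, b_k depends only on (k - 3) mod 4. (23 - 3) mod 4 = 0, so b_{23} = b_3 = 21.

21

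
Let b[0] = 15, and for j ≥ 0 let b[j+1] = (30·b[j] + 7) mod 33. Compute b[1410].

4

b[0] = 15,  b[1] = 28,  b[2] = 22,  b[3] = 7,  b[4] = 19,  b[5] = 16,  b[6] = 25,  b[7] = 31,  b[8] = 13,  b[9] = 1,  b[10] = 4,  b[11] = 28.
Since b[11] = b[1] = 28, the sequence is eventually periodic: after a pre-period of length 1 it cycles with period 10.
For j ≥ 1, b[j] depends only on (j - 1) mod 10. (1410 - 1) mod 10 = 9, so b[1410] = b[10] = 4.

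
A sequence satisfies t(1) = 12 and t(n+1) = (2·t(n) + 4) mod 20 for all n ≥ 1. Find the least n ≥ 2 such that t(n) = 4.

4

Computing terms: t(1) = 12; t(2) = 8; t(3) = 0; t(4) = 4; t(5) = 12.
The sequence repeats with period 4.
The value 4 first appears (with n ≥ 2) at t(4).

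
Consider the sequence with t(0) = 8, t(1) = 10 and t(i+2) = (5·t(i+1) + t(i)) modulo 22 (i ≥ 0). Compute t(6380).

Computing terms: t(0) = 8,  t(1) = 10,  t(2) = 14,  t(3) = 14,  t(4) = 18,  t(5) = 16,  t(6) = 10,  t(7) = 0,  t(8) = 10,  t(9) = 6,  t(10) = 18,  t(11) = 8,  t(12) = 14,  t(13) = 12,  t(14) = 8,  t(15) = 8,  t(16) = 4,  t(17) = 6,  t(18) = 12,  t(19) = 0,  t(20) = 12,  t(21) = 16,  t(22) = 4,  t(23) = 14,  t(24) = 8,  t(25) = 10.
Since (t(24), t(25)) = (t(0), t(1)) = (8, 10) (two consecutive terms determine the rest), the sequence is periodic with period 24.
So t(6380) = t(0 + ((6380-0) mod 24)) = t(20) = 12.

12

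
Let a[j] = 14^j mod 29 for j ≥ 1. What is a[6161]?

14

Computing terms: a[1] = 14,  a[2] = 22,  a[3] = 18,  a[4] = 20,  a[5] = 19,  a[6] = 5,  a[7] = 12,  a[8] = 23,  a[9] = 3,  a[10] = 13,  a[11] = 8,  a[12] = 25,  a[13] = 2,  a[14] = 28,  a[15] = 15,  a[16] = 7,  a[17] = 11,  a[18] = 9,  a[19] = 10,  a[20] = 24,  a[21] = 17,  a[22] = 6,  a[23] = 26,  a[24] = 16,  a[25] = 21,  a[26] = 4,  a[27] = 27,  a[28] = 1,  a[29] = 14.
The sequence repeats with period 28.
(6161 - 1) mod 28 = 0, so a[6161] = a[1] = 14.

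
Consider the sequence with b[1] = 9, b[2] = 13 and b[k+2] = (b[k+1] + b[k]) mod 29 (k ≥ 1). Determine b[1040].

6

Listing terms: b[1] = 9,  b[2] = 13,  b[3] = 22,  b[4] = 6,  b[5] = 28,  b[6] = 5,  b[7] = 4,  b[8] = 9,  b[9] = 13.
The sequence repeats with period 7.
(1040 - 1) mod 7 = 3, so b[1040] = b[4] = 6.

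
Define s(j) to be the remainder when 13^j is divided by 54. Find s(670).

Listing terms: s(0) = 1, s(1) = 13, s(2) = 7, s(3) = 37, s(4) = 49, s(5) = 43, s(6) = 19, s(7) = 31, s(8) = 25, s(9) = 1.
The sequence repeats with period 9.
(670 - 0) mod 9 = 4, so s(670) = s(4) = 49.

49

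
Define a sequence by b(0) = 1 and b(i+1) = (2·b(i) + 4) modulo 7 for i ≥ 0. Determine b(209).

b(0) = 1,  b(1) = 6,  b(2) = 2,  b(3) = 1.
The sequence repeats with period 3.
(209 - 0) mod 3 = 2, so b(209) = b(2) = 2.

2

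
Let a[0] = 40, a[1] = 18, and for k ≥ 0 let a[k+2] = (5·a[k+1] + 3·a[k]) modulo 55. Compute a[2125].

Computing terms: a[0] = 40,  a[1] = 18,  a[2] = 45,  a[3] = 4,  a[4] = 45,  a[5] = 17,  a[6] = 0,  a[7] = 51,  a[8] = 35,  a[9] = 53,  a[10] = 40,  a[11] = 29,  a[12] = 45,  a[13] = 37,  a[14] = 45,  a[15] = 6,  a[16] = 0,  a[17] = 18,  a[18] = 35,  a[19] = 9,  a[20] = 40,  a[21] = 7,  a[22] = 45,  a[23] = 26,  a[24] = 45,  a[25] = 28,  a[26] = 0,  a[27] = 29,  a[28] = 35,  a[29] = 42,  a[30] = 40,  a[31] = 51,  a[32] = 45,  a[33] = 48,  a[34] = 45,  a[35] = 39,  a[36] = 0,  a[37] = 7,  a[38] = 35,  a[39] = 31,  a[40] = 40,  a[41] = 18.
The sequence repeats with period 40.
So a[2125] = a[0 + ((2125-0) mod 40)] = a[5] = 17.

17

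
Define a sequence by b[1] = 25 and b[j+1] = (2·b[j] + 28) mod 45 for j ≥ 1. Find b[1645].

Computing terms: b[1] = 25,  b[2] = 33,  b[3] = 4,  b[4] = 36,  b[5] = 10,  b[6] = 3,  b[7] = 34,  b[8] = 6,  b[9] = 40,  b[10] = 18,  b[11] = 19,  b[12] = 21,  b[13] = 25.
Since b[13] = b[1] = 25, the sequence is periodic with period 12.
So b[1645] = b[1 + ((1645-1) mod 12)] = b[1] = 25.

25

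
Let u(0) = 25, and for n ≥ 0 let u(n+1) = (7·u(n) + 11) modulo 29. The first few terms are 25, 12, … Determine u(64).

Computing terms: u(0) = 25, u(1) = 12, u(2) = 8, u(3) = 9, u(4) = 16, u(5) = 7, u(6) = 2, u(7) = 25.
The sequence repeats with period 7.
So u(64) = u(0 + ((64-0) mod 7)) = u(1) = 12.

12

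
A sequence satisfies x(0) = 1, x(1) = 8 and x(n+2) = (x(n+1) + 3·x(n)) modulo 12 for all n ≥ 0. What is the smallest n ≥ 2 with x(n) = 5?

5

x(0) = 1, x(1) = 8, x(2) = 11, x(3) = 11, x(4) = 8, x(5) = 5, x(6) = 5, x(7) = 8, x(8) = 11.
Since (x(7), x(8)) = (x(1), x(2)) = (8, 11) (two consecutive terms determine the rest), the sequence is eventually periodic: after a pre-period of length 1 it cycles with period 6.
The value 5 first appears (with n ≥ 2) at x(5).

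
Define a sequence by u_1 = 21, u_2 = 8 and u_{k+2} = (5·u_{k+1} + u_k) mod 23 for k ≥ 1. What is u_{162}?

17

Computing terms: u_1 = 21, u_2 = 8, u_3 = 15, u_4 = 14, u_5 = 16, u_6 = 2, u_7 = 3, u_8 = 17, u_9 = 19, u_{10} = 20, u_{11} = 4, u_{12} = 17, u_{13} = 20, u_{14} = 2, u_{15} = 7, u_{16} = 14, u_{17} = 8, u_{18} = 8, u_{19} = 2, u_{20} = 18, u_{21} = 0, u_{22} = 18, u_{23} = 21, u_{24} = 8.
Since (u_{23}, u_{24}) = (u_1, u_2) = (21, 8) (two consecutive terms determine the rest), the sequence is periodic with period 22.
So u_{162} = u_{1 + ((162-1) mod 22)} = u_8 = 17.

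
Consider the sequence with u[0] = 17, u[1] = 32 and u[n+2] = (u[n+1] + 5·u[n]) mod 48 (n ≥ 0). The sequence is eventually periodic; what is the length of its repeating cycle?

24

u[0] = 17, u[1] = 32, u[2] = 21, u[3] = 37, u[4] = 46, u[5] = 39, u[6] = 29, u[7] = 32, u[8] = 33, u[9] = 1, u[10] = 22, u[11] = 27, u[12] = 41, u[13] = 32, u[14] = 45, u[15] = 13, u[16] = 46, u[17] = 15, u[18] = 5, u[19] = 32, u[20] = 9, u[21] = 25, u[22] = 22, u[23] = 3, u[24] = 17, u[25] = 32.
The sequence repeats with period 24.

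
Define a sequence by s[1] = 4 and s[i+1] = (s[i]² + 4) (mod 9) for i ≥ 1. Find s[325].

Computing terms: s[1] = 4; s[2] = 2; s[3] = 8; s[4] = 5; s[5] = 2.
Since s[5] = s[2] = 2, the sequence is eventually periodic: after a pre-period of length 1 it cycles with period 3.
For i ≥ 2, s[i] depends only on (i - 2) mod 3. (325 - 2) mod 3 = 2, so s[325] = s[4] = 5.

5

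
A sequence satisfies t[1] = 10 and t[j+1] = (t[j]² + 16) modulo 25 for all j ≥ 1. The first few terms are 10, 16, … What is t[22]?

Listing terms: t[1] = 10, t[2] = 16, t[3] = 22, t[4] = 0, t[5] = 16.
Since t[5] = t[2] = 16, the sequence is eventually periodic: after a pre-period of length 1 it cycles with period 3.
For j ≥ 2, t[j] depends only on (j - 2) mod 3. (22 - 2) mod 3 = 2, so t[22] = t[4] = 0.

0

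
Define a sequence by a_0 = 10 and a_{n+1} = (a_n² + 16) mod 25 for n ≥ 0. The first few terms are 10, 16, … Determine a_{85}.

16

Listing terms: a_0 = 10, a_1 = 16, a_2 = 22, a_3 = 0, a_4 = 16.
Since a_4 = a_1 = 16, the sequence is eventually periodic: after a pre-period of length 1 it cycles with period 3.
For n ≥ 1, a_n depends only on (n - 1) mod 3. (85 - 1) mod 3 = 0, so a_{85} = a_1 = 16.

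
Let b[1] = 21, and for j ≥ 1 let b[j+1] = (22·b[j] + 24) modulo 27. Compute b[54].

6

We have b[1] = 21,  b[2] = 0,  b[3] = 24,  b[4] = 12,  b[5] = 18,  b[6] = 15,  b[7] = 3,  b[8] = 9,  b[9] = 6,  b[10] = 21.
The sequence repeats with period 9.
(54 - 1) mod 9 = 8, so b[54] = b[9] = 6.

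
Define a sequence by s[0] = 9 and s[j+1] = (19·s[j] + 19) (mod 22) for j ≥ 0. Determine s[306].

Computing terms: s[0] = 9; s[1] = 14; s[2] = 21; s[3] = 0; s[4] = 19; s[5] = 6; s[6] = 1; s[7] = 16; s[8] = 15; s[9] = 18; s[10] = 9.
Since s[10] = s[0] = 9, the sequence is periodic with period 10.
(306 - 0) mod 10 = 6, so s[306] = s[6] = 1.

1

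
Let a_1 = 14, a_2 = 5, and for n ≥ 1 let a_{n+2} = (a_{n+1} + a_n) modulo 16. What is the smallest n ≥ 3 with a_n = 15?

a_1 = 14,  a_2 = 5,  a_3 = 3,  a_4 = 8,  a_5 = 11,  a_6 = 3,  a_7 = 14,  a_8 = 1,  a_9 = 15,  a_{10} = 0,  a_{11} = 15,  a_{12} = 15,  a_{13} = 14,  a_{14} = 13,  a_{15} = 11,  a_{16} = 8,  a_{17} = 3,  a_{18} = 11,  a_{19} = 14,  a_{20} = 9,  a_{21} = 7,  a_{22} = 0,  a_{23} = 7,  a_{24} = 7,  a_{25} = 14,  a_{26} = 5.
The sequence repeats with period 24.
The value 15 first appears (with n ≥ 3) at a_9.

9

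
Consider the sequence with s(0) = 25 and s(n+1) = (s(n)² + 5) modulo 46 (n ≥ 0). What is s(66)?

23

Listing terms: s(0) = 25,  s(1) = 32,  s(2) = 17,  s(3) = 18,  s(4) = 7,  s(5) = 8,  s(6) = 23,  s(7) = 28,  s(8) = 7.
Since s(8) = s(4) = 7, the sequence is eventually periodic: after a pre-period of length 4 it cycles with period 4.
For n ≥ 4, s(n) depends only on (n - 4) mod 4. (66 - 4) mod 4 = 2, so s(66) = s(6) = 23.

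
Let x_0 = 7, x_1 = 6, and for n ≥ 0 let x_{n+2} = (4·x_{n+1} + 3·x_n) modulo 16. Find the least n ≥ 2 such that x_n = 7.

8

Computing terms: x_0 = 7; x_1 = 6; x_2 = 13; x_3 = 6; x_4 = 15; x_5 = 14; x_6 = 5; x_7 = 14; x_8 = 7; x_9 = 6.
Since (x_8, x_9) = (x_0, x_1) = (7, 6) (two consecutive terms determine the rest), the sequence is periodic with period 8.
The value 7 next appears (with n ≥ 2) at x_8.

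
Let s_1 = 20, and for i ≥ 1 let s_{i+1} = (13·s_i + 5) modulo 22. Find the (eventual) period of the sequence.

10

We have s_1 = 20, s_2 = 1, s_3 = 18, s_4 = 19, s_5 = 10, s_6 = 3, s_7 = 0, s_8 = 5, s_9 = 4, s_{10} = 13, s_{11} = 20.
Since s_{11} = s_1 = 20, the sequence is periodic with period 10.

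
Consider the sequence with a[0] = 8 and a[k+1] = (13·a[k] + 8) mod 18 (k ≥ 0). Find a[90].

8

Computing terms: a[0] = 8, a[1] = 4, a[2] = 6, a[3] = 14, a[4] = 10, a[5] = 12, a[6] = 2, a[7] = 16, a[8] = 0, a[9] = 8.
Since a[9] = a[0] = 8, the sequence is periodic with period 9.
(90 - 0) mod 9 = 0, so a[90] = a[0] = 8.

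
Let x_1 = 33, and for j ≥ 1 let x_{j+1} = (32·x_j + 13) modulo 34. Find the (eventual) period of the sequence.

Listing terms: x_1 = 33,  x_2 = 15,  x_3 = 17,  x_4 = 13,  x_5 = 21,  x_6 = 5,  x_7 = 3,  x_8 = 7,  x_9 = 33.
The sequence repeats with period 8.

8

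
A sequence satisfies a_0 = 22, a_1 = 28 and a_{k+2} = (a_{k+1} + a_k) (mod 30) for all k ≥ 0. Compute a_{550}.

We have a_0 = 22,  a_1 = 28,  a_2 = 20,  a_3 = 18,  a_4 = 8,  a_5 = 26,  a_6 = 4,  a_7 = 0,  a_8 = 4,  a_9 = 4,  a_{10} = 8,  a_{11} = 12,  a_{12} = 20,  a_{13} = 2,  a_{14} = 22,  a_{15} = 24,  a_{16} = 16,  a_{17} = 10,  a_{18} = 26,  a_{19} = 6,  a_{20} = 2,  a_{21} = 8,  a_{22} = 10,  a_{23} = 18,  a_{24} = 28,  a_{25} = 16,  a_{26} = 14,  a_{27} = 0,  a_{28} = 14,  a_{29} = 14,  a_{30} = 28,  a_{31} = 12,  a_{32} = 10,  a_{33} = 22,  a_{34} = 2,  a_{35} = 24,  a_{36} = 26,  a_{37} = 20,  a_{38} = 16,  a_{39} = 6,  a_{40} = 22,  a_{41} = 28.
The sequence repeats with period 40.
So a_{550} = a_{0 + ((550-0) mod 40)} = a_{30} = 28.

28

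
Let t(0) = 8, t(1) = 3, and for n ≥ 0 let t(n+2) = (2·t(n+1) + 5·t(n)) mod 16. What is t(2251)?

t(0) = 8,  t(1) = 3,  t(2) = 14,  t(3) = 11,  t(4) = 12,  t(5) = 15,  t(6) = 10,  t(7) = 15,  t(8) = 0,  t(9) = 11,  t(10) = 6,  t(11) = 3,  t(12) = 4,  t(13) = 7,  t(14) = 2,  t(15) = 7,  t(16) = 8,  t(17) = 3.
The sequence repeats with period 16.
(2251 - 0) mod 16 = 11, so t(2251) = t(11) = 3.

3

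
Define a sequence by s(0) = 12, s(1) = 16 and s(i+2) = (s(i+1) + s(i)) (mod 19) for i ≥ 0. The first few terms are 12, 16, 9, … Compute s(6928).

8

s(0) = 12; s(1) = 16; s(2) = 9; s(3) = 6; s(4) = 15; s(5) = 2; s(6) = 17; s(7) = 0; s(8) = 17; s(9) = 17; s(10) = 15; s(11) = 13; s(12) = 9; s(13) = 3; s(14) = 12; s(15) = 15; s(16) = 8; s(17) = 4; s(18) = 12; s(19) = 16.
Since (s(18), s(19)) = (s(0), s(1)) = (12, 16) (two consecutive terms determine the rest), the sequence is periodic with period 18.
So s(6928) = s(0 + ((6928-0) mod 18)) = s(16) = 8.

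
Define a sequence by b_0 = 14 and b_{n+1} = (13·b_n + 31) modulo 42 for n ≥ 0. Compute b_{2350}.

0

We have b_0 = 14,  b_1 = 3,  b_2 = 28,  b_3 = 17,  b_4 = 0,  b_5 = 31,  b_6 = 14.
Since b_6 = b_0 = 14, the sequence is periodic with period 6.
So b_{2350} = b_{0 + ((2350-0) mod 6)} = b_4 = 0.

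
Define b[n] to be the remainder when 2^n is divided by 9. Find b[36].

1

Computing terms: b[0] = 1,  b[1] = 2,  b[2] = 4,  b[3] = 8,  b[4] = 7,  b[5] = 5,  b[6] = 1.
The sequence repeats with period 6.
(36 - 0) mod 6 = 0, so b[36] = b[0] = 1.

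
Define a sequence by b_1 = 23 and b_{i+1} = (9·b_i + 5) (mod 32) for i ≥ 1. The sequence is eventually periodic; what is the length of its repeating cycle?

32

Computing terms: b_1 = 23; b_2 = 20; b_3 = 25; b_4 = 6; b_5 = 27; b_6 = 24; b_7 = 29; b_8 = 10; b_9 = 31; b_{10} = 28; b_{11} = 1; b_{12} = 14; b_{13} = 3; b_{14} = 0; b_{15} = 5; b_{16} = 18; b_{17} = 7; b_{18} = 4; b_{19} = 9; b_{20} = 22; b_{21} = 11; b_{22} = 8; b_{23} = 13; b_{24} = 26; b_{25} = 15; b_{26} = 12; b_{27} = 17; b_{28} = 30; b_{29} = 19; b_{30} = 16; b_{31} = 21; b_{32} = 2; b_{33} = 23.
The sequence repeats with period 32.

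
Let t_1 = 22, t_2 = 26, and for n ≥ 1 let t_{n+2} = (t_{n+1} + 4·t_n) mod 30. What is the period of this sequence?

Listing terms: t_1 = 22, t_2 = 26, t_3 = 24, t_4 = 8, t_5 = 14, t_6 = 16, t_7 = 12, t_8 = 16, t_9 = 4, t_{10} = 8, t_{11} = 24, t_{12} = 26, t_{13} = 2, t_{14} = 16, t_{15} = 24, t_{16} = 28, t_{17} = 4, t_{18} = 26, t_{19} = 12, t_{20} = 26, t_{21} = 14, t_{22} = 28, t_{23} = 24, t_{24} = 16, t_{25} = 22, t_{26} = 26.
Since (t_{25}, t_{26}) = (t_1, t_2) = (22, 26) (two consecutive terms determine the rest), the sequence is periodic with period 24.

24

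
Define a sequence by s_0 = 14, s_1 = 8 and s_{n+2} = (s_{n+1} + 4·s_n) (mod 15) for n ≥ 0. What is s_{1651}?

s_0 = 14, s_1 = 8, s_2 = 4, s_3 = 6, s_4 = 7, s_5 = 1, s_6 = 14, s_7 = 3, s_8 = 14, s_9 = 11, s_{10} = 7, s_{11} = 6, s_{12} = 4, s_{13} = 13, s_{14} = 14, s_{15} = 6, s_{16} = 2, s_{17} = 11, s_{18} = 4, s_{19} = 3, s_{20} = 4, s_{21} = 1, s_{22} = 2, s_{23} = 6, s_{24} = 14, s_{25} = 8.
Since (s_{24}, s_{25}) = (s_0, s_1) = (14, 8) (two consecutive terms determine the rest), the sequence is periodic with period 24.
(1651 - 0) mod 24 = 19, so s_{1651} = s_{19} = 3.

3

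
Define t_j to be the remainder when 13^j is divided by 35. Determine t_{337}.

13

We have t_0 = 1; t_1 = 13; t_2 = 29; t_3 = 27; t_4 = 1.
The sequence repeats with period 4.
(337 - 0) mod 4 = 1, so t_{337} = t_1 = 13.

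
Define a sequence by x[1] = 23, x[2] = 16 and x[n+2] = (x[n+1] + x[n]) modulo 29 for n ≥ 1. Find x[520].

16

Computing terms: x[1] = 23; x[2] = 16; x[3] = 10; x[4] = 26; x[5] = 7; x[6] = 4; x[7] = 11; x[8] = 15; x[9] = 26; x[10] = 12; x[11] = 9; x[12] = 21; x[13] = 1; x[14] = 22; x[15] = 23; x[16] = 16.
The sequence repeats with period 14.
(520 - 1) mod 14 = 1, so x[520] = x[2] = 16.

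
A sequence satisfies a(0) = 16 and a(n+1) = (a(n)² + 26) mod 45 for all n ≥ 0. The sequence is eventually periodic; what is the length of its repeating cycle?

6

Computing terms: a(0) = 16,  a(1) = 12,  a(2) = 35,  a(3) = 36,  a(4) = 17,  a(5) = 0,  a(6) = 26,  a(7) = 27,  a(8) = 35.
Since a(8) = a(2) = 35, the sequence is eventually periodic: after a pre-period of length 2 it cycles with period 6.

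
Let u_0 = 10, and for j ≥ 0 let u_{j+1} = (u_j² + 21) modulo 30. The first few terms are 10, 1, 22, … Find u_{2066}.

22

Computing terms: u_0 = 10,  u_1 = 1,  u_2 = 22,  u_3 = 25,  u_4 = 16,  u_5 = 7,  u_6 = 10.
The sequence repeats with period 6.
(2066 - 0) mod 6 = 2, so u_{2066} = u_2 = 22.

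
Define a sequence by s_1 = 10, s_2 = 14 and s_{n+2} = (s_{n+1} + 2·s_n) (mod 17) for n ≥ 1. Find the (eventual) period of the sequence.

Computing terms: s_1 = 10; s_2 = 14; s_3 = 0; s_4 = 11; s_5 = 11; s_6 = 16; s_7 = 4; s_8 = 2; s_9 = 10; s_{10} = 14.
Since (s_9, s_{10}) = (s_1, s_2) = (10, 14) (two consecutive terms determine the rest), the sequence is periodic with period 8.

8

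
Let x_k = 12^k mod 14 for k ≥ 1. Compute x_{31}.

Listing terms: x_1 = 12, x_2 = 4, x_3 = 6, x_4 = 2, x_5 = 10, x_6 = 8, x_7 = 12.
The sequence repeats with period 6.
(31 - 1) mod 6 = 0, so x_{31} = x_1 = 12.

12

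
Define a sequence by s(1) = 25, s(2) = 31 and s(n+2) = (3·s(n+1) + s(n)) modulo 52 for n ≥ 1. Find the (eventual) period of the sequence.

We have s(1) = 25, s(2) = 31, s(3) = 14, s(4) = 21, s(5) = 25, s(6) = 44, s(7) = 1, s(8) = 47, s(9) = 38, s(10) = 5, s(11) = 1, s(12) = 8, s(13) = 25, s(14) = 31.
Since (s(13), s(14)) = (s(1), s(2)) = (25, 31) (two consecutive terms determine the rest), the sequence is periodic with period 12.

12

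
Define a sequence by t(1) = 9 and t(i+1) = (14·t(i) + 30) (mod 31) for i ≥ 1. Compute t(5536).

9

Computing terms: t(1) = 9; t(2) = 1; t(3) = 13; t(4) = 26; t(5) = 22; t(6) = 28; t(7) = 19; t(8) = 17; t(9) = 20; t(10) = 0; t(11) = 30; t(12) = 16; t(13) = 6; t(14) = 21; t(15) = 14; t(16) = 9.
Since t(16) = t(1) = 9, the sequence is periodic with period 15.
(5536 - 1) mod 15 = 0, so t(5536) = t(1) = 9.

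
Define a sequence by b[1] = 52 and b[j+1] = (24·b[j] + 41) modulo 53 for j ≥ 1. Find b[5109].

b[1] = 52,  b[2] = 17,  b[3] = 25,  b[4] = 5,  b[5] = 2,  b[6] = 36,  b[7] = 4,  b[8] = 31,  b[9] = 43,  b[10] = 13,  b[11] = 35,  b[12] = 33,  b[13] = 38,  b[14] = 52.
Since b[14] = b[1] = 52, the sequence is periodic with period 13.
So b[5109] = b[1 + ((5109-1) mod 13)] = b[13] = 38.

38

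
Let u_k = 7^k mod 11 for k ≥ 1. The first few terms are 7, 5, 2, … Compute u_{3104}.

3

Computing terms: u_1 = 7,  u_2 = 5,  u_3 = 2,  u_4 = 3,  u_5 = 10,  u_6 = 4,  u_7 = 6,  u_8 = 9,  u_9 = 8,  u_{10} = 1,  u_{11} = 7.
Since u_{11} = u_1 = 7, the sequence is periodic with period 10.
So u_{3104} = u_{1 + ((3104-1) mod 10)} = u_4 = 3.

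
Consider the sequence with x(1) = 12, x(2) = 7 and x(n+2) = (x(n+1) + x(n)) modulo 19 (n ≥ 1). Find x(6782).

15

Listing terms: x(1) = 12, x(2) = 7, x(3) = 0, x(4) = 7, x(5) = 7, x(6) = 14, x(7) = 2, x(8) = 16, x(9) = 18, x(10) = 15, x(11) = 14, x(12) = 10, x(13) = 5, x(14) = 15, x(15) = 1, x(16) = 16, x(17) = 17, x(18) = 14, x(19) = 12, x(20) = 7.
Since (x(19), x(20)) = (x(1), x(2)) = (12, 7) (two consecutive terms determine the rest), the sequence is periodic with period 18.
So x(6782) = x(1 + ((6782-1) mod 18)) = x(14) = 15.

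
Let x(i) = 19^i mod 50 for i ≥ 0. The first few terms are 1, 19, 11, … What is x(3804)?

Listing terms: x(0) = 1,  x(1) = 19,  x(2) = 11,  x(3) = 9,  x(4) = 21,  x(5) = 49,  x(6) = 31,  x(7) = 39,  x(8) = 41,  x(9) = 29,  x(10) = 1.
Since x(10) = x(0) = 1, the sequence is periodic with period 10.
So x(3804) = x(0 + ((3804-0) mod 10)) = x(4) = 21.

21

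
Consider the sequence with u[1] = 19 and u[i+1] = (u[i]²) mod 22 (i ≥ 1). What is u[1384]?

5

u[1] = 19; u[2] = 9; u[3] = 15; u[4] = 5; u[5] = 3; u[6] = 9.
Since u[6] = u[2] = 9, the sequence is eventually periodic: after a pre-period of length 1 it cycles with period 4.
For i ≥ 2, u[i] depends only on (i - 2) mod 4. (1384 - 2) mod 4 = 2, so u[1384] = u[4] = 5.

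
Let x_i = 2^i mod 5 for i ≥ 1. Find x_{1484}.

x_1 = 2,  x_2 = 4,  x_3 = 3,  x_4 = 1,  x_5 = 2.
Since x_5 = x_1 = 2, the sequence is periodic with period 4.
So x_{1484} = x_{1 + ((1484-1) mod 4)} = x_4 = 1.

1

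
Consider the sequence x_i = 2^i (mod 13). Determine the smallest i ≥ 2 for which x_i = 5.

We have x_1 = 2,  x_2 = 4,  x_3 = 8,  x_4 = 3,  x_5 = 6,  x_6 = 12,  x_7 = 11,  x_8 = 9,  x_9 = 5,  x_{10} = 10,  x_{11} = 7,  x_{12} = 1,  x_{13} = 2.
The sequence repeats with period 12.
The value 5 first appears (with i ≥ 2) at x_9.

9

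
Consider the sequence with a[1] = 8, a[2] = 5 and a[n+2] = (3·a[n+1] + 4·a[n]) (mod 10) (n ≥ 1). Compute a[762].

a[1] = 8,  a[2] = 5,  a[3] = 7,  a[4] = 1,  a[5] = 1,  a[6] = 7,  a[7] = 5,  a[8] = 3,  a[9] = 9,  a[10] = 9,  a[11] = 3,  a[12] = 5,  a[13] = 7.
Since (a[12], a[13]) = (a[2], a[3]) = (5, 7) (two consecutive terms determine the rest), the sequence is eventually periodic: after a pre-period of length 1 it cycles with period 10.
For n ≥ 2, a[n] depends only on (n - 2) mod 10. (762 - 2) mod 10 = 0, so a[762] = a[2] = 5.

5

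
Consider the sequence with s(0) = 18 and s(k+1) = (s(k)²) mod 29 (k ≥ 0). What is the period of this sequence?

3

We have s(0) = 18, s(1) = 5, s(2) = 25, s(3) = 16, s(4) = 24, s(5) = 25.
Since s(5) = s(2) = 25, the sequence is eventually periodic: after a pre-period of length 2 it cycles with period 3.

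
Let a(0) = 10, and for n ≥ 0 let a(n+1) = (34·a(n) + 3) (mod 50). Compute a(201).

Listing terms: a(0) = 10, a(1) = 43, a(2) = 15, a(3) = 13, a(4) = 45, a(5) = 33, a(6) = 25, a(7) = 3, a(8) = 5, a(9) = 23, a(10) = 35, a(11) = 43.
Since a(11) = a(1) = 43, the sequence is eventually periodic: after a pre-period of length 1 it cycles with period 10.
For n ≥ 1, a(n) depends only on (n - 1) mod 10. (201 - 1) mod 10 = 0, so a(201) = a(1) = 43.

43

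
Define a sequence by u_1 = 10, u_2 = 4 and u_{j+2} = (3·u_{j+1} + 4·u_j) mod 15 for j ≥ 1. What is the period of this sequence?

10

Computing terms: u_1 = 10, u_2 = 4, u_3 = 7, u_4 = 7, u_5 = 4, u_6 = 10, u_7 = 1, u_8 = 13, u_9 = 13, u_{10} = 1, u_{11} = 10, u_{12} = 4.
Since (u_{11}, u_{12}) = (u_1, u_2) = (10, 4) (two consecutive terms determine the rest), the sequence is periodic with period 10.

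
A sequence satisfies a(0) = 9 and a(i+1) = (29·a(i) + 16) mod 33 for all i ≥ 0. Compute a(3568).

18

We have a(0) = 9,  a(1) = 13,  a(2) = 30,  a(3) = 28,  a(4) = 3,  a(5) = 4,  a(6) = 0,  a(7) = 16,  a(8) = 18,  a(9) = 10,  a(10) = 9.
The sequence repeats with period 10.
So a(3568) = a(0 + ((3568-0) mod 10)) = a(8) = 18.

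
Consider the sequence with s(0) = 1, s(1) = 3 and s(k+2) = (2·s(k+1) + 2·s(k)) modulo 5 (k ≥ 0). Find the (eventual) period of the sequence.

Listing terms: s(0) = 1; s(1) = 3; s(2) = 3; s(3) = 2; s(4) = 0; s(5) = 4; s(6) = 3; s(7) = 4; s(8) = 4; s(9) = 1; s(10) = 0; s(11) = 2; s(12) = 4; s(13) = 2; s(14) = 2; s(15) = 3; s(16) = 0; s(17) = 1; s(18) = 2; s(19) = 1; s(20) = 1; s(21) = 4; s(22) = 0; s(23) = 3; s(24) = 1; s(25) = 3.
Since (s(24), s(25)) = (s(0), s(1)) = (1, 3) (two consecutive terms determine the rest), the sequence is periodic with period 24.

24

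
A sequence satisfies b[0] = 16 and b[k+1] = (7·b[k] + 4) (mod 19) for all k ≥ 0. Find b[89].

18

b[0] = 16,  b[1] = 2,  b[2] = 18,  b[3] = 16.
The sequence repeats with period 3.
So b[89] = b[0 + ((89-0) mod 3)] = b[2] = 18.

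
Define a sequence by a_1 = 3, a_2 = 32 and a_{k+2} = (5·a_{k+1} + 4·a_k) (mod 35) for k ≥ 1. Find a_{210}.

Computing terms: a_1 = 3,  a_2 = 32,  a_3 = 32,  a_4 = 8,  a_5 = 28,  a_6 = 32,  a_7 = 27,  a_8 = 18,  a_9 = 23,  a_{10} = 12,  a_{11} = 12,  a_{12} = 3,  a_{13} = 28,  a_{14} = 12,  a_{15} = 32,  a_{16} = 33,  a_{17} = 13,  a_{18} = 22,  a_{19} = 22,  a_{20} = 23,  a_{21} = 28,  a_{22} = 22,  a_{23} = 12,  a_{24} = 8,  a_{25} = 18,  a_{26} = 17,  a_{27} = 17,  a_{28} = 13,  a_{29} = 28,  a_{30} = 17,  a_{31} = 22,  a_{32} = 3,  a_{33} = 33,  a_{34} = 2,  a_{35} = 2,  a_{36} = 18,  a_{37} = 28,  a_{38} = 2,  a_{39} = 17,  a_{40} = 23,  a_{41} = 8,  a_{42} = 27,  a_{43} = 27,  a_{44} = 33,  a_{45} = 28,  a_{46} = 27,  a_{47} = 2,  a_{48} = 13,  a_{49} = 3,  a_{50} = 32.
Since (a_{49}, a_{50}) = (a_1, a_2) = (3, 32) (two consecutive terms determine the rest), the sequence is periodic with period 48.
So a_{210} = a_{1 + ((210-1) mod 48)} = a_{18} = 22.

22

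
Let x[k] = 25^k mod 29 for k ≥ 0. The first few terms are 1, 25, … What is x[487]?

24

Listing terms: x[0] = 1,  x[1] = 25,  x[2] = 16,  x[3] = 23,  x[4] = 24,  x[5] = 20,  x[6] = 7,  x[7] = 1.
Since x[7] = x[0] = 1, the sequence is periodic with period 7.
So x[487] = x[0 + ((487-0) mod 7)] = x[4] = 24.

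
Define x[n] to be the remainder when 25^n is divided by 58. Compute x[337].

x[0] = 1,  x[1] = 25,  x[2] = 45,  x[3] = 23,  x[4] = 53,  x[5] = 49,  x[6] = 7,  x[7] = 1.
Since x[7] = x[0] = 1, the sequence is periodic with period 7.
(337 - 0) mod 7 = 1, so x[337] = x[1] = 25.

25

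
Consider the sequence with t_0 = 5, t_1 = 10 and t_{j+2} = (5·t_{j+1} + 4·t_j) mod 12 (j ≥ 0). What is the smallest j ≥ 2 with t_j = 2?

5

t_0 = 5,  t_1 = 10,  t_2 = 10,  t_3 = 6,  t_4 = 10,  t_5 = 2,  t_6 = 2,  t_7 = 6,  t_8 = 2,  t_9 = 10,  t_{10} = 10.
Since (t_9, t_{10}) = (t_1, t_2) = (10, 10) (two consecutive terms determine the rest), the sequence is eventually periodic: after a pre-period of length 1 it cycles with period 8.
The value 2 first appears (with j ≥ 2) at t_5.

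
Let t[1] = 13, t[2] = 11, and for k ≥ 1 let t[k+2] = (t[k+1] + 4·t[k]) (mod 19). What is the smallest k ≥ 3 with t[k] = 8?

Computing terms: t[1] = 13, t[2] = 11, t[3] = 6, t[4] = 12, t[5] = 17, t[6] = 8, t[7] = 0, t[8] = 13, t[9] = 13, t[10] = 8, t[11] = 3, t[12] = 16, t[13] = 9, t[14] = 16, t[15] = 14, t[16] = 2, t[17] = 1, t[18] = 9, t[19] = 13, t[20] = 11.
Since (t[19], t[20]) = (t[1], t[2]) = (13, 11) (two consecutive terms determine the rest), the sequence is periodic with period 18.
The value 8 first appears (with k ≥ 3) at t[6].

6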